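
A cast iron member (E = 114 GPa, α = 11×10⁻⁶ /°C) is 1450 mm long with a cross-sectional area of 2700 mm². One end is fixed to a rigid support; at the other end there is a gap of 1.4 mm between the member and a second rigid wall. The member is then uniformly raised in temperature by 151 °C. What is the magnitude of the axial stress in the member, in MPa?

σ ≈ 79.3 MPa (compressive)

Free thermal elongation = αΔT L = 11×10⁻⁶ × 151 × 1450 = 2.408 mm.
This exceeds the 1.4 mm gap, so the wall pushes back. The portion of expansion that must be recovered elastically is δ_free − gap = 2.408 − 1.4 = 1.008 mm.
Compatibility: PL/(AE) = 1.008 mm, so σ = P/A = E × (1.008/1450) = 79.29 MPa.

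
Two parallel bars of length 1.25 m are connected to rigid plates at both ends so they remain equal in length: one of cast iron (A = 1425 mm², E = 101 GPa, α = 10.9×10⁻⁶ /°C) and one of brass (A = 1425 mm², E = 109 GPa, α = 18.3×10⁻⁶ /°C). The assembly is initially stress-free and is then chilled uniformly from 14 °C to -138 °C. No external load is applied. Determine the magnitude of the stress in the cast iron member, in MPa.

σ ≈ 59 MPa (compressive)

Both members must finish at the same length. With the larger α, the brass tends to over-contract; the plates restrain it, putting the brass in tension and the cast iron in compression. With no external load the two internal forces are equal and opposite, magnitude P.
Equating the net (thermal + elastic) strains gives |α₁ − α₂|·ΔT = P·[1/(A₁E₁) + 1/(A₂E₂)].
|α₁ − α₂|·ΔT = 7.4×10⁻⁶ × 152 = 0.001125.
1/(A₁E₁) + 1/(A₂E₂) = 1/(1425×101×10³) + 1/(1425×109×10³) = 1.339×10⁻⁸ N⁻¹.
So P = 0.001125 / 1.339×10⁻⁸ = 84.03 kN.
σ_{cast iron} = P/A₁ = 84030/1425 = 58.97 MPa, compressive.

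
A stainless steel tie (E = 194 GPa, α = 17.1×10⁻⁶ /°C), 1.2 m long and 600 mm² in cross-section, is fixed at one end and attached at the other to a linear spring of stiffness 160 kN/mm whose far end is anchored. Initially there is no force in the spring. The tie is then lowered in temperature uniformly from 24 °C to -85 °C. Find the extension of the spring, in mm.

Free thermal contraction: δ_free = αΔT L = 17.1×10⁻⁶ × 109 × 1200 = 2.237 mm.
Let P be the tensile force in the spring. The tie extends elastically by PL/(AE) and the spring stretches by P/k; together these equal δ_free.
So P = δ_free / [L/(AE) + 1/k] = 2.237 / [ 1200/(600×194×10³) + 1/(160×10³) ].
P = 2.237 / 1.656×10⁻⁵ = 135100 N.
Spring extension = P/k = 135100/(160×10³) = 0.8442 mm.

δ ≈ 0.844 mm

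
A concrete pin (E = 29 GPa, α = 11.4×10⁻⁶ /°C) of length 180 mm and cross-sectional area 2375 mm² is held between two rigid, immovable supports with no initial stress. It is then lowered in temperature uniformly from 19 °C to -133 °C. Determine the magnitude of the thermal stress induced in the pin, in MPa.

σ ≈ 50.3 MPa (tensile)

Because both ends are immovable the net strain is zero, and the suppressed thermal strain is αΔT = 11.4×10⁻⁶ × 152 = 1732.8×10⁻⁶.
σ = EαΔT = 29×10³ × 11.4×10⁻⁶ × 152 = 50.25 MPa (tensile; the pin is trying to contract).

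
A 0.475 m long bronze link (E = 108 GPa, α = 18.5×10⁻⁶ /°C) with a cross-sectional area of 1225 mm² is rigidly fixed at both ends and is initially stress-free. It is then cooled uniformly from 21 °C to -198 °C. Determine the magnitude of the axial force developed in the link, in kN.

P ≈ 536 kN (tensile)

Full restraint means ε = 0, so the stress is σ = EαΔT = 108×10³ × 18.5×10⁻⁶ × 219 = 437.6 MPa.
Then P = σA = 437.6 × 1225 mm² = 536 kN, tensile.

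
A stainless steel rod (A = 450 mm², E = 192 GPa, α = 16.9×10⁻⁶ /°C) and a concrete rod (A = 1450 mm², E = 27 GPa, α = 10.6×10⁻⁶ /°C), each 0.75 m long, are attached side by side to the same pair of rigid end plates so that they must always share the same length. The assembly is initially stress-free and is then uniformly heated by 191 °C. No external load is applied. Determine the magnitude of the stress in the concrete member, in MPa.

σ ≈ 22.4 MPa (tensile)

The stainless steel has the larger α, so on heating it would change length more than the concrete if both were free. The rigid plates force a common final length, so the stainless steel is put into compression and the concrete into tension, with equal and opposite forces P (no external load).
Equating the net (thermal + elastic) strains gives |α₁ − α₂|·ΔT = P·[1/(A₁E₁) + 1/(A₂E₂)].
|α₁ − α₂|·ΔT = 6.3×10⁻⁶ × 191 = 0.001203.
1/(A₁E₁) + 1/(A₂E₂) = 1/(450×192×10³) + 1/(1450×27×10³) = 3.712×10⁻⁸ N⁻¹.
P = 0.001203 / 3.712×10⁻⁸ = 32420 N = 32.42 kN.
σ_{concrete} = P/A₂ = 32420/1450 = 22.36 MPa, tensile.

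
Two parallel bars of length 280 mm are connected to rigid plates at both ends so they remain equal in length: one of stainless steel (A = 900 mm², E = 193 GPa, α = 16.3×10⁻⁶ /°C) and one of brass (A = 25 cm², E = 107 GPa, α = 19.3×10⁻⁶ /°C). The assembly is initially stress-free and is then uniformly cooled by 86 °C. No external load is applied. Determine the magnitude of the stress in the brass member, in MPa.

The brass has the larger α, so on cooling it would change length more than the stainless steel if both were free. The rigid plates force a common final length, so the brass is put into tension and the stainless steel into compression, with equal and opposite forces P (no external load).
Setting the final lengths equal and cancelling L: (α₁ − α₂)ΔT = P/(A₁E₁) + P/(A₂E₂).
|α₁ − α₂|·ΔT = 3×10⁻⁶ × 86 = 0.000258.
1/(A₁E₁) + 1/(A₂E₂) = 1/(900×193×10³) + 1/(2500×107×10³) = 9.495×10⁻⁹ N⁻¹.
So P = 0.000258 / 9.495×10⁻⁹ = 27.17 kN.
σ_{brass} = P/A₂ = 27170/2500 = 10.87 MPa, tensile.

σ ≈ 10.9 MPa (tensile)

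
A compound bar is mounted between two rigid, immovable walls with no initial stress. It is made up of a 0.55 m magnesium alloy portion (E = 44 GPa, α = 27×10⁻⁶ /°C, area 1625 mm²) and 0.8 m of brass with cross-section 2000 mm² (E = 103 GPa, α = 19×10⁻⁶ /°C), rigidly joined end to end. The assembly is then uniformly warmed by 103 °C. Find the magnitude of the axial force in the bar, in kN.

Free thermal expansion of the whole bar: Σ αᵢΔT Lᵢ = 27×10⁻⁶×103×550 + 19×10⁻⁶×103×800 = 3.095 mm.
Since the ends are fixed, an axial force P builds up, equal in every segment, with P · Σ Lᵢ/(AᵢEᵢ) = δ_free.
The series flexibility is Σ Lᵢ/(AᵢEᵢ) = 550/(1625×44×10³) + 800/(2000×103×10³) = 1.158×10⁻⁵ mm/N.
P = 3.095 / 1.158×10⁻⁵ = 267400 N = 267.4 kN, compressive.

P ≈ 267 kN (compressive)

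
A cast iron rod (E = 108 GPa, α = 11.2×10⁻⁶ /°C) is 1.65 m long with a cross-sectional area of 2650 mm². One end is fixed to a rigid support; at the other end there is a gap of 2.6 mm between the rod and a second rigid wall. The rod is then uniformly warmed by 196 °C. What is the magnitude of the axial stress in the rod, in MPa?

σ ≈ 66.9 MPa (compressive)

Unrestrained expansion: δ_free = αΔT L = 11.2×10⁻⁶ × 196 × 1650 = 3.622 mm.
This exceeds the 2.6 mm gap, so the wall pushes back. The portion of expansion that must be recovered elastically is δ_free − gap = 3.622 − 2.6 = 1.022 mm.
That suppressed elongation corresponds to σ = E·Δ/L = 108×10³ × 1.022/1650 = 66.9 MPa.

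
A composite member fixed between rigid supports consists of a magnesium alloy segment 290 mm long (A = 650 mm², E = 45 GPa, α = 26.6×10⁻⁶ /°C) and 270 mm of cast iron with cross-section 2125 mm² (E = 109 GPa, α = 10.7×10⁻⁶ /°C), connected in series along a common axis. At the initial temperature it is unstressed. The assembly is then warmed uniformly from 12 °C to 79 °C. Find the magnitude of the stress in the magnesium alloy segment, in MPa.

σ ≈ 98.6 MPa (compressive)

With the walls removed the bar would change length by δ_free = Σ αᵢΔT Lᵢ = 26.6×10⁻⁶×67×290 + 10.7×10⁻⁶×67×270 = 0.7104 mm.
The walls prevent any net length change, so an axial force P (same in every segment) develops. Compatibility: P · Σ Lᵢ/(AᵢEᵢ) = δ_free.
Σ Lᵢ/(AᵢEᵢ) = 290/(650×45×10³) + 270/(2125×109×10³) = 1.108×10⁻⁵ mm/N.
So P = 0.7104 / 1.108×10⁻⁵ = 64.11 kN, compressive.
σ_{magnesium alloy} = P / A = 64110 / 650 = 98.64 MPa.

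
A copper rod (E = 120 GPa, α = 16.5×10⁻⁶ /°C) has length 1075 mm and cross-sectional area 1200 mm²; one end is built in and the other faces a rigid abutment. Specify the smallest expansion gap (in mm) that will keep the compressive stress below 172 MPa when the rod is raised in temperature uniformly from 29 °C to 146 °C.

g ≈ 0.534 mm

Free expansion if unrestrained: δ_free = αΔT L = 16.5×10⁻⁶ × 117 × 1075 = 2.075 mm.
A stress of 172 MPa corresponds to the wall pushing the rod back by σL/E = 172×1075/(120×10³) = 1.541 mm.
The gap must absorb the remainder: g_min = 2.075 − 1.541 = 0.5345 mm.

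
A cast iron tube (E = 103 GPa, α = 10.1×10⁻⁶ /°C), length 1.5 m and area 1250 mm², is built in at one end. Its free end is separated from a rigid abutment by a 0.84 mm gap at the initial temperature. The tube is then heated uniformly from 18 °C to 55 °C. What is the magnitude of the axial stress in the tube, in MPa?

Unrestrained expansion: δ_free = αΔT L = 10.1×10⁻⁶ × 37 × 1500 = 0.5605 mm.
Since δ_free = 0.561 mm is less than the 0.84 mm gap, the tube never touches the wall. No axial force develops.

σ ≈ 0 MPa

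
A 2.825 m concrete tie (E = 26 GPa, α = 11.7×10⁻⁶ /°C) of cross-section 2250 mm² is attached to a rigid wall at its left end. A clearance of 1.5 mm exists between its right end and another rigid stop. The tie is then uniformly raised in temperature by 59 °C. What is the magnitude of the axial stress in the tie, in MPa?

σ ≈ 4.14 MPa (compressive)

Unrestrained expansion: δ_free = αΔT L = 11.7×10⁻⁶ × 59 × 2825 = 1.95 mm.
This exceeds the 1.5 mm gap, so the wall pushes back. The portion of expansion that must be recovered elastically is δ_free − gap = 1.95 − 1.5 = 0.4501 mm.
So σ = E(δ_free − g)/L = 26×10³ × 0.4501/2825 = 4.142 MPa.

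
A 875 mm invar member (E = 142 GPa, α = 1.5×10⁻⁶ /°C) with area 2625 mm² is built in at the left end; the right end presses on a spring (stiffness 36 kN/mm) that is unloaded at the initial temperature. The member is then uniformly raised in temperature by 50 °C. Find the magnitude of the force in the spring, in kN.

If the spring were absent the member would lengthen by αΔT L = 1.5×10⁻⁶ × 50 × 875 = 0.06563 mm.
With a force P in the spring, the elastic change of the member is PL/(AE) and that of the spring is P/k; compatibility requires their sum to equal δ_free.
So P = δ_free / [L/(AE) + 1/k] = 0.06563 / [ 875/(2625×142×10³) + 1/(36×10³) ].
P = 0.06563 / 3.013×10⁻⁵ = 2178 N.

P ≈ 2.18 kN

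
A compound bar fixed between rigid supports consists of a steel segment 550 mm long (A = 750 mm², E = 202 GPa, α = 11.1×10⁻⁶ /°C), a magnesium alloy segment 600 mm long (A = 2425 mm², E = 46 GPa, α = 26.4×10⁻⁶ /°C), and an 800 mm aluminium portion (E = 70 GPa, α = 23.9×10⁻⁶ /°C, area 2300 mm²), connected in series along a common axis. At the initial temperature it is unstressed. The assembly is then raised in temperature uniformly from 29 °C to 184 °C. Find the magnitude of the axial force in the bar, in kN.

P ≈ 455 kN (compressive)

If the supports were absent, the total length change would be Σ αᵢΔT Lᵢ = 11.1×10⁻⁶×155×550 + 26.4×10⁻⁶×155×600 + 23.9×10⁻⁶×155×800 = 6.365 mm.
The walls prevent any net length change, so an axial force P (same in every segment) develops. Compatibility: P · Σ Lᵢ/(AᵢEᵢ) = δ_free.
The series flexibility is Σ Lᵢ/(AᵢEᵢ) = 550/(750×202×10³) + 600/(2425×46×10³) + 800/(2300×70×10³) = 1.398×10⁻⁵ mm/N.
P = 6.365 / 1.398×10⁻⁵ = 455400 N = 455.4 kN, compressive.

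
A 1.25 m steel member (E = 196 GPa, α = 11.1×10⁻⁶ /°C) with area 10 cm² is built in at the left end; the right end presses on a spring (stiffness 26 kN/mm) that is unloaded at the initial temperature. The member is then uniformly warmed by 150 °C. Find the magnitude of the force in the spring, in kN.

P ≈ 46.4 kN

The unrestrained thermal change is αΔT L = 11.1×10⁻⁶ × 150 × 1250 = 2.081 mm.
Let P be the compressive force at the spring. The member shortens elastically by PL/(AE) and the spring compresses by P/k; together these equal δ_free.
P [ L/(AE) + 1/k ] = δ_free → P [ 1250/(1000×196×10³) + 1/(26×10³) ] = 2.081.
P = 2.081 / 4.484×10⁻⁵ = 46420 N.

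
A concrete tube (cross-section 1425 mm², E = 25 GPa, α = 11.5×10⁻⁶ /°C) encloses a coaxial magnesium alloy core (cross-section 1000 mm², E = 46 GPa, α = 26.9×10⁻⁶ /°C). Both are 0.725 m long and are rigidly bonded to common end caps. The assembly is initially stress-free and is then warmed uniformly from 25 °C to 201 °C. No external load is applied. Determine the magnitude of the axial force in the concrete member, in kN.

P ≈ 54.4 kN (tensile in the concrete)

The magnesium alloy has the larger α, so on heating it would change length more than the concrete if both were free. The rigid plates force a common final length, so the magnesium alloy is put into compression and the concrete into tension, with equal and opposite forces P (no external load).
Setting the final lengths equal and cancelling L: (α₁ − α₂)ΔT = P/(A₁E₁) + P/(A₂E₂).
|α₁ − α₂|·ΔT = 15.4×10⁻⁶ × 176 = 0.00271.
1/(A₁E₁) + 1/(A₂E₂) = 1/(1425×25×10³) + 1/(1000×46×10³) = 4.981×10⁻⁸ N⁻¹.
So P = 0.00271 / 4.981×10⁻⁸ = 54.42 kN.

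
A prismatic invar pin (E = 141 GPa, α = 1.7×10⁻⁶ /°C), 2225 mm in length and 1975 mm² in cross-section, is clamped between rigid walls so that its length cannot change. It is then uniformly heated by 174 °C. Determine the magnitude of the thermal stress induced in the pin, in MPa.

σ ≈ 41.7 MPa (compressive)

With length fixed, the mechanical strain must cancel the thermal strain αΔT = 1.7×10⁻⁶ × 174 = 295.8×10⁻⁶.
σ = EαΔT = 141×10³ × 1.7×10⁻⁶ × 174 = 41.71 MPa (compressive; the pin is trying to expand).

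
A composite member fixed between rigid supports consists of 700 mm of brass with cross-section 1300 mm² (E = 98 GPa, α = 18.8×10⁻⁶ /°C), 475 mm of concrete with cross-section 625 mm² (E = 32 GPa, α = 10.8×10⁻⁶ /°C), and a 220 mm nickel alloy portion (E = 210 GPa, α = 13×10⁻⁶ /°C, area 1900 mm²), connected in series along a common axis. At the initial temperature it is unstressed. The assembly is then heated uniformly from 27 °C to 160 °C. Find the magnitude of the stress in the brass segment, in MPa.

σ ≈ 72.6 MPa (compressive)

If the supports were absent, the total length change would be Σ αᵢΔT Lᵢ = 18.8×10⁻⁶×133×700 + 10.8×10⁻⁶×133×475 + 13×10⁻⁶×133×220 = 2.813 mm.
Since the ends are fixed, an axial force P builds up, equal in every segment, with P · Σ Lᵢ/(AᵢEᵢ) = δ_free.
The series flexibility is Σ Lᵢ/(AᵢEᵢ) = 700/(1300×98×10³) + 475/(625×32×10³) + 220/(1900×210×10³) = 2.98×10⁻⁵ mm/N.
So P = 2.813 / 2.98×10⁻⁵ = 94.41 kN, compressive.
σ_{brass} = P / A = 94410 / 1300 = 72.62 MPa.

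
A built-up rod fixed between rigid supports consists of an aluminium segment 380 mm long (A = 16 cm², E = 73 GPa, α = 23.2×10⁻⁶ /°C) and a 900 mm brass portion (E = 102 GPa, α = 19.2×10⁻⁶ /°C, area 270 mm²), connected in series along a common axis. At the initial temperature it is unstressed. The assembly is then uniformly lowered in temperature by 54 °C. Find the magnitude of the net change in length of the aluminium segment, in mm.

Free thermal contraction of the whole bar: Σ αᵢΔT Lᵢ = 23.2×10⁻⁶×54×380 + 19.2×10⁻⁶×54×900 = 1.409 mm.
The walls prevent any net length change, so an axial force P (same in every segment) develops. Compatibility: P · Σ Lᵢ/(AᵢEᵢ) = δ_free.
The series flexibility is Σ Lᵢ/(AᵢEᵢ) = 380/(1600×73×10³) + 900/(270×102×10³) = 3.593×10⁻⁵ mm/N.
So P = 1.409 / 3.593×10⁻⁵ = 39.22 kN, tensile.
For the aluminium segment, free thermal change = 23.2×10⁻⁶×54×380 = 0.4761 mm and elastic change from P = 39220×380/(1600×73×10³) = 0.1276 mm; these oppose, so the net change is 0.348 mm (segment shortens).

|ΔL| ≈ 0.348 mm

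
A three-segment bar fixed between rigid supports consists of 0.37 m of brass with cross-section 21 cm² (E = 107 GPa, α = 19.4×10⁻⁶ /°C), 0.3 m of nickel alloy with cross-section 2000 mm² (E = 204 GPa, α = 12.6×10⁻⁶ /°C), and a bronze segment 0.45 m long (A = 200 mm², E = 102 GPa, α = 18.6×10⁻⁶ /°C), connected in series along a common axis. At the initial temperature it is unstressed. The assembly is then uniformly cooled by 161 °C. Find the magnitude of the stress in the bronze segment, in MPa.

σ ≈ 637 MPa (tensile)

Free thermal contraction of the whole bar: Σ αᵢΔT Lᵢ = 19.4×10⁻⁶×161×370 + 12.6×10⁻⁶×161×300 + 18.6×10⁻⁶×161×450 = 3.112 mm.
Since the ends are fixed, an axial force P builds up, equal in every segment, with P · Σ Lᵢ/(AᵢEᵢ) = δ_free.
The series flexibility is Σ Lᵢ/(AᵢEᵢ) = 370/(2100×107×10³) + 300/(2000×204×10³) + 450/(200×102×10³) = 2.444×10⁻⁵ mm/N.
So P = 3.112 / 2.444×10⁻⁵ = 127.3 kN, tensile.
σ_{bronze} = P / A = 127300 / 200 = 636.6 MPa.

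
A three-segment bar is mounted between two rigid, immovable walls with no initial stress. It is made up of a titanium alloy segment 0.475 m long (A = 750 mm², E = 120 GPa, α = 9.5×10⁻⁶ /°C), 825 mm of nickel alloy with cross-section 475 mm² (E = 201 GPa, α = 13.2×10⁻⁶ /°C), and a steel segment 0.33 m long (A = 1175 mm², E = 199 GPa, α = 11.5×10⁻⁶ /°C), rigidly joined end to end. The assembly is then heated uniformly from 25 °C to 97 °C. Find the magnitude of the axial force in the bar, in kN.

With the walls removed the bar would change length by δ_free = Σ αᵢΔT Lᵢ = 9.5×10⁻⁶×72×475 + 13.2×10⁻⁶×72×825 + 11.5×10⁻⁶×72×330 = 1.382 mm.
The walls prevent any net length change, so an axial force P (same in every segment) develops. Compatibility: P · Σ Lᵢ/(AᵢEᵢ) = δ_free.
Σ Lᵢ/(AᵢEᵢ) = 475/(750×120×10³) + 825/(475×201×10³) + 330/(1175×199×10³) = 1.533×10⁻⁵ mm/N.
P = 1.382 / 1.533×10⁻⁵ = 90160 N = 90.16 kN, compressive.

P ≈ 90.2 kN (compressive)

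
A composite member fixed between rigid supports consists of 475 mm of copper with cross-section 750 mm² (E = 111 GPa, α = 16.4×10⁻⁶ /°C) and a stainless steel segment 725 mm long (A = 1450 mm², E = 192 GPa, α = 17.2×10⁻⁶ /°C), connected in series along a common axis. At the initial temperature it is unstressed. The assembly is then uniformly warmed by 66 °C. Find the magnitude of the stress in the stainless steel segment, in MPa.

If the supports were absent, the total length change would be Σ αᵢΔT Lᵢ = 16.4×10⁻⁶×66×475 + 17.2×10⁻⁶×66×725 = 1.337 mm.
The rigid supports impose zero overall length change; the single axial force P common to all segments must satisfy P Σ Lᵢ/(AᵢEᵢ) = δ_free.
Σ Lᵢ/(AᵢEᵢ) = 475/(750×111×10³) + 725/(1450×192×10³) = 8.31×10⁻⁶ mm/N.
So P = 1.337 / 8.31×10⁻⁶ = 160.9 kN, compressive.
σ_{stainless steel} = P / A = 160900 / 1450 = 111 MPa.

σ ≈ 111 MPa (compressive)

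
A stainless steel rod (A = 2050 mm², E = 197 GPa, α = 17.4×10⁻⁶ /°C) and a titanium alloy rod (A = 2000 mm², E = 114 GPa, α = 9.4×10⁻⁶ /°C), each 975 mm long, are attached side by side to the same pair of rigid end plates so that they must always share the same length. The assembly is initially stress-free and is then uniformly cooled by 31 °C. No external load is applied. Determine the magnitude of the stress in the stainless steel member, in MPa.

σ ≈ 17.6 MPa (tensile)

The stainless steel has the larger α, so on cooling it would change length more than the titanium alloy if both were free. The rigid plates force a common final length, so the stainless steel is put into tension and the titanium alloy into compression, with equal and opposite forces P (no external load).
Equating the net (thermal + elastic) strains gives |α₁ − α₂|·ΔT = P·[1/(A₁E₁) + 1/(A₂E₂)].
|α₁ − α₂|·ΔT = 8×10⁻⁶ × 31 = 0.000248.
1/(A₁E₁) + 1/(A₂E₂) = 1/(2050×197×10³) + 1/(2000×114×10³) = 6.862×10⁻⁹ N⁻¹.
P = 0.000248 / 6.862×10⁻⁹ = 36140 N = 36.14 kN.
σ_{stainless steel} = P/A₁ = 36140/2050 = 17.63 MPa, tensile.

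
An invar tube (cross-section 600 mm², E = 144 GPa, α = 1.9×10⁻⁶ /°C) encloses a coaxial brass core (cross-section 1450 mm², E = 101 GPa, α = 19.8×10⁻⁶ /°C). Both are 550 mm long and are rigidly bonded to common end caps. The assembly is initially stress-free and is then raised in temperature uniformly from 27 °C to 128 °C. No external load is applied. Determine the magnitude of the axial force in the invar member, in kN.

The brass has the larger α, so on heating it would change length more than the invar if both were free. The rigid plates force a common final length, so the brass is put into compression and the invar into tension, with equal and opposite forces P (no external load).
Setting the final lengths equal and cancelling L: (α₁ − α₂)ΔT = P/(A₁E₁) + P/(A₂E₂).
|α₁ − α₂|·ΔT = 17.9×10⁻⁶ × 101 = 0.001808.
1/(A₁E₁) + 1/(A₂E₂) = 1/(600×144×10³) + 1/(1450×101×10³) = 1.84×10⁻⁸ N⁻¹.
P = 0.001808 / 1.84×10⁻⁸ = 98240 N = 98.24 kN.

P ≈ 98.2 kN (tensile in the invar)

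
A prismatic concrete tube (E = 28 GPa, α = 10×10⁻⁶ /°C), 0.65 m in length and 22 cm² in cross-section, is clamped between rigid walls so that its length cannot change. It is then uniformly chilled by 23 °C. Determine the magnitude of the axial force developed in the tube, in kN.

P ≈ 14.2 kN (tensile)

With zero net strain, σ = E·αΔT = 28 GPa × 10×10⁻⁶ × 23 = 6.44 MPa.
Then P = σA = 6.44 × 2200 mm² = 14.17 kN, tensile.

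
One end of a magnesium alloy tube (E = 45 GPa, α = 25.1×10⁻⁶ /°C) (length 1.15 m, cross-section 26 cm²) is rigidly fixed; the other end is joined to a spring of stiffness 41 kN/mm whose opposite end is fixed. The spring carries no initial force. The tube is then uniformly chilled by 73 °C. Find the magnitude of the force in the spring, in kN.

Free thermal contraction: δ_free = αΔT L = 25.1×10⁻⁶ × 73 × 1150 = 2.107 mm.
Let P be the tensile force in the spring. The tube extends elastically by PL/(AE) and the spring stretches by P/k; together these equal δ_free.
P [ L/(AE) + 1/k ] = δ_free → P [ 1150/(2600×45×10³) + 1/(41×10³) ] = 2.107.
P = 2.107 / 3.422×10⁻⁵ = 61580 N.

P ≈ 61.6 kN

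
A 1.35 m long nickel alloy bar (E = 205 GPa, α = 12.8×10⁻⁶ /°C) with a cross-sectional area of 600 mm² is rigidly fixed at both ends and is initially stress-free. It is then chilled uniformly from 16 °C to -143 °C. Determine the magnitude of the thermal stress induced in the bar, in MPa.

σ ≈ 417 MPa (tensile)

Because both ends are immovable the net strain is zero, and the suppressed thermal strain is αΔT = 12.8×10⁻⁶ × 159 = 2035.2×10⁻⁶.
Hence σ = E·αΔT = 205×10³ × 2035.2×10⁻⁶ = 417.2 MPa, tensile.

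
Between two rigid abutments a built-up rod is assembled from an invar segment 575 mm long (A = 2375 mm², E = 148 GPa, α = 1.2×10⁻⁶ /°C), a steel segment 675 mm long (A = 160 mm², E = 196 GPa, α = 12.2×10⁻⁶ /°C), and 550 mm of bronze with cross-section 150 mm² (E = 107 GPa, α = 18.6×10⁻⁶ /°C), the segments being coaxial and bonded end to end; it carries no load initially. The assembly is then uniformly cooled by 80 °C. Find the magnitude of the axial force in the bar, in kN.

Free thermal contraction of the whole bar: Σ αᵢΔT Lᵢ = 1.2×10⁻⁶×80×575 + 12.2×10⁻⁶×80×675 + 18.6×10⁻⁶×80×550 = 1.532 mm.
The walls prevent any net length change, so an axial force P (same in every segment) develops. Compatibility: P · Σ Lᵢ/(AᵢEᵢ) = δ_free.
Σ Lᵢ/(AᵢEᵢ) = 575/(2375×148×10³) + 675/(160×196×10³) + 550/(150×107×10³) = 5.743×10⁻⁵ mm/N.
So P = 1.532 / 5.743×10⁻⁵ = 26.68 kN, tensile.

P ≈ 26.7 kN (tensile)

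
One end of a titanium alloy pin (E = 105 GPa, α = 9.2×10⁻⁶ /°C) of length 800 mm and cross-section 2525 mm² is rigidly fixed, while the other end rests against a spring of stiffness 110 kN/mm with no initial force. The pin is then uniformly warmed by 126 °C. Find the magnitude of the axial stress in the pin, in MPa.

If the spring were absent the pin would lengthen by αΔT L = 9.2×10⁻⁶ × 126 × 800 = 0.9274 mm.
With a force P in the spring, the elastic change of the pin is PL/(AE) and that of the spring is P/k; compatibility requires their sum to equal δ_free.
P [ L/(AE) + 1/k ] = δ_free → P [ 800/(2525×105×10³) + 1/(110×10³) ] = 0.9274.
P = 0.9274 / 1.211×10⁻⁵ = 76590 N.
σ = P/A = 76590/2525 = 30.33 MPa.

σ ≈ 30.3 MPa (compressive)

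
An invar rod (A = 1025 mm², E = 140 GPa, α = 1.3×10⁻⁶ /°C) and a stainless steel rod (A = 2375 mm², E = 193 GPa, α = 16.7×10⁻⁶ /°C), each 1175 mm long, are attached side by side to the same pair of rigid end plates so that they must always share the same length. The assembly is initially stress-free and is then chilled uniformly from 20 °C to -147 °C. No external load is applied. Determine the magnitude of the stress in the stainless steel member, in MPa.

Equilibrium of a rigid end plate with no external load gives equal and opposite internal forces ±P in the two members. Since α_{stainless steel} > α_{invar}, cooling drives the stainless steel into tension and the invar into compression.
Equating the net (thermal + elastic) strains gives |α₁ − α₂|·ΔT = P·[1/(A₁E₁) + 1/(A₂E₂)].
|α₁ − α₂|·ΔT = 15.4×10⁻⁶ × 167 = 0.002572.
1/(A₁E₁) + 1/(A₂E₂) = 1/(1025×140×10³) + 1/(2375×193×10³) = 9.15×10⁻⁹ N⁻¹.
So P = 0.002572 / 9.15×10⁻⁹ = 281.1 kN.
σ_{stainless steel} = P/A₂ = 281100/2375 = 118.3 MPa, tensile.

σ ≈ 118 MPa (tensile)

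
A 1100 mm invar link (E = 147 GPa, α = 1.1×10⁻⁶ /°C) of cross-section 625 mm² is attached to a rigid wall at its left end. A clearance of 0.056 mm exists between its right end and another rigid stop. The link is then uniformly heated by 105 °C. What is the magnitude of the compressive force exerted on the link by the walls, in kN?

P ≈ 5.93 kN

If the wall were absent the link would grow by αΔT L = 1.1×10⁻⁶ × 105 × 1100 = 0.127 mm.
The gap closes (δ_free > 0.056 mm) and the wall then resists a further 0.127 − 0.056 = 0.07105 mm of expansion.
So σ = E(δ_free − g)/L = 147×10³ × 0.07105/1100 = 9.495 MPa.
Force on the wall = σA = 9.495 × 625 mm² = 5.934 kN.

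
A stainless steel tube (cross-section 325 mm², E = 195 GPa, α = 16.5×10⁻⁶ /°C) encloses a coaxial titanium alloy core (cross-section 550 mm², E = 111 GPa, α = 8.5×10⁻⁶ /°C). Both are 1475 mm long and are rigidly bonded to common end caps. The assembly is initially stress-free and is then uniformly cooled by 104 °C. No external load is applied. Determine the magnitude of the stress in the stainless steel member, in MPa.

Both members must finish at the same length. With the larger α, the stainless steel tends to over-contract; the plates restrain it, putting the stainless steel in tension and the titanium alloy in compression. With no external load the two internal forces are equal and opposite, magnitude P.
Setting the final lengths equal and cancelling L: (α₁ − α₂)ΔT = P/(A₁E₁) + P/(A₂E₂).
|α₁ − α₂|·ΔT = 8×10⁻⁶ × 104 = 0.000832.
1/(A₁E₁) + 1/(A₂E₂) = 1/(325×195×10³) + 1/(550×111×10³) = 3.216×10⁻⁸ N⁻¹.
So P = 0.000832 / 3.216×10⁻⁸ = 25.87 kN.
σ_{stainless steel} = P/A₁ = 25870/325 = 79.6 MPa, tensile.

σ ≈ 79.6 MPa (tensile)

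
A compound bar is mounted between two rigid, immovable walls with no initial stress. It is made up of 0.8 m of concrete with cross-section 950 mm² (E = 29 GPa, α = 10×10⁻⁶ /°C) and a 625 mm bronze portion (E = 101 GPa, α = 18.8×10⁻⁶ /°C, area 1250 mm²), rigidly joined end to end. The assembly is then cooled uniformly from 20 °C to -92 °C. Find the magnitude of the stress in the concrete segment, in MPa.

σ ≈ 68.5 MPa (tensile)

Free thermal contraction of the whole bar: Σ αᵢΔT Lᵢ = 10×10⁻⁶×112×800 + 18.8×10⁻⁶×112×625 = 2.212 mm.
The rigid supports impose zero overall length change; the single axial force P common to all segments must satisfy P Σ Lᵢ/(AᵢEᵢ) = δ_free.
The series flexibility is Σ Lᵢ/(AᵢEᵢ) = 800/(950×29×10³) + 625/(1250×101×10³) = 3.399×10⁻⁵ mm/N.
So P = 2.212 / 3.399×10⁻⁵ = 65.08 kN, tensile.
σ_{concrete} = P / A = 65080 / 950 = 68.51 MPa.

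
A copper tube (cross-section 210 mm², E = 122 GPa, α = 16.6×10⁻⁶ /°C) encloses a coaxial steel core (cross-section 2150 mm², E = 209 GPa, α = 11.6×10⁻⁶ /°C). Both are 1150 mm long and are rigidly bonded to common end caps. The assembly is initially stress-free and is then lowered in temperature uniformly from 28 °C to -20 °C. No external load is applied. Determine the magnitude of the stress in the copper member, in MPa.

σ ≈ 27.7 MPa (tensile)

Equilibrium of a rigid end plate with no external load gives equal and opposite internal forces ±P in the two members. Since α_{copper} > α_{steel}, cooling drives the copper into tension and the steel into compression.
Compatibility of the two members (thermal + elastic change equal): (α₁ − α₂)ΔT = P·[1/(A₁E₁) + 1/(A₂E₂)].
|α₁ − α₂|·ΔT = 5×10⁻⁶ × 48 = 0.00024.
1/(A₁E₁) + 1/(A₂E₂) = 1/(210×122×10³) + 1/(2150×209×10³) = 4.126×10⁻⁸ N⁻¹.
P = 0.00024 / 4.126×10⁻⁸ = 5817 N = 5.817 kN.
σ_{copper} = P/A₁ = 5817/210 = 27.7 MPa, tensile.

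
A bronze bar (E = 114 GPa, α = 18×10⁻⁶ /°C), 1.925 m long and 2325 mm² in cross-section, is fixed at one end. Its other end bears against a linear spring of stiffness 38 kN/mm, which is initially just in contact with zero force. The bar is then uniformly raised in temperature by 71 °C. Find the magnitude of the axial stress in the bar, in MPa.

If the spring were absent the bar would lengthen by αΔT L = 18×10⁻⁶ × 71 × 1925 = 2.46 mm.
Let P be the compressive force at the spring. The bar shortens elastically by PL/(AE) and the spring compresses by P/k; together these equal δ_free.
P [ L/(AE) + 1/k ] = δ_free → P [ 1925/(2325×114×10³) + 1/(38×10³) ] = 2.46.
P = 2.46 / 3.358×10⁻⁵ = 73270 N.
σ = P/A = 73270/2325 = 31.51 MPa.

σ ≈ 31.5 MPa (compressive)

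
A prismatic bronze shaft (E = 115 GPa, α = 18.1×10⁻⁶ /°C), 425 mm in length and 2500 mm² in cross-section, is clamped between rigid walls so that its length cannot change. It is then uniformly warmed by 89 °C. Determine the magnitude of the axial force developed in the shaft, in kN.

With zero net strain, σ = E·αΔT = 115 GPa × 18.1×10⁻⁶ × 89 = 185.3 MPa.
Then P = σA = 185.3 × 2500 mm² = 463.1 kN, compressive.

P ≈ 463 kN (compressive)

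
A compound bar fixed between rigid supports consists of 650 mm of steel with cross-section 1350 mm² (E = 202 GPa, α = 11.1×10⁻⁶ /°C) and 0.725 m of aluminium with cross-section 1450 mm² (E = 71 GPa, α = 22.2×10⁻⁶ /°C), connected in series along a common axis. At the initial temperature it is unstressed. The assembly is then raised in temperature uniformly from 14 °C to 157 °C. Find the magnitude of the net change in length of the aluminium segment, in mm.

If the supports were absent, the total length change would be Σ αᵢΔT Lᵢ = 11.1×10⁻⁶×143×650 + 22.2×10⁻⁶×143×725 = 3.333 mm.
Since the ends are fixed, an axial force P builds up, equal in every segment, with P · Σ Lᵢ/(AᵢEᵢ) = δ_free.
Σ Lᵢ/(AᵢEᵢ) = 650/(1350×202×10³) + 725/(1450×71×10³) = 9.426×10⁻⁶ mm/N.
P = 3.333 / 9.426×10⁻⁶ = 353600 N = 353.6 kN, compressive.
For the aluminium segment, free thermal change = 22.2×10⁻⁶×143×725 = 2.302 mm and elastic change from P = 353600×725/(1450×71×10³) = 2.49 mm; these oppose, so the net change is 0.189 mm (segment shortens).

|ΔL| ≈ 0.189 mm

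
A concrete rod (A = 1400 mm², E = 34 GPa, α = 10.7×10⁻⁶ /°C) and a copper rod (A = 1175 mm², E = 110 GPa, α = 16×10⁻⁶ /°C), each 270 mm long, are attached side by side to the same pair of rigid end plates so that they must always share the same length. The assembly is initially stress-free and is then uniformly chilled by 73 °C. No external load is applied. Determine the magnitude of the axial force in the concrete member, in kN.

Equilibrium of a rigid end plate with no external load gives equal and opposite internal forces ±P in the two members. Since α_{copper} > α_{concrete}, cooling drives the copper into tension and the concrete into compression.
Setting the final lengths equal and cancelling L: (α₁ − α₂)ΔT = P/(A₁E₁) + P/(A₂E₂).
|α₁ − α₂|·ΔT = 5.3×10⁻⁶ × 73 = 0.0003869.
1/(A₁E₁) + 1/(A₂E₂) = 1/(1400×34×10³) + 1/(1175×110×10³) = 2.875×10⁻⁸ N⁻¹.
P = 0.0003869 / 2.875×10⁻⁸ = 13460 N = 13.46 kN.

P ≈ 13.5 kN (compressive in the concrete)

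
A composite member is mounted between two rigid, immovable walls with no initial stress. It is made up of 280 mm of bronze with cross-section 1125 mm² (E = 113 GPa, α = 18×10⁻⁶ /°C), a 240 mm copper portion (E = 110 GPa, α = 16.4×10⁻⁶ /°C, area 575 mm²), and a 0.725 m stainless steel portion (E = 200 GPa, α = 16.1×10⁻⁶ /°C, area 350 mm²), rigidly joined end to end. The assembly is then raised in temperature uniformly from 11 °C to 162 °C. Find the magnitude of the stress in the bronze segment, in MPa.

σ ≈ 169 MPa (compressive)

With the walls removed the bar would change length by δ_free = Σ αᵢΔT Lᵢ = 18×10⁻⁶×151×280 + 16.4×10⁻⁶×151×240 + 16.1×10⁻⁶×151×725 = 3.118 mm.
Since the ends are fixed, an axial force P builds up, equal in every segment, with P · Σ Lᵢ/(AᵢEᵢ) = δ_free.
The series flexibility is Σ Lᵢ/(AᵢEᵢ) = 280/(1125×113×10³) + 240/(575×110×10³) + 725/(350×200×10³) = 1.635×10⁻⁵ mm/N.
P = 3.118 / 1.635×10⁻⁵ = 190700 N = 190.7 kN, compressive.
σ_{bronze} = P / A = 190700 / 1125 = 169.5 MPa.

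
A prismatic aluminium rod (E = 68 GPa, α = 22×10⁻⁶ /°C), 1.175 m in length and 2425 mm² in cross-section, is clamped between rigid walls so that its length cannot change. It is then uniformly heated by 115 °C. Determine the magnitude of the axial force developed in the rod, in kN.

P ≈ 417 kN (compressive)

The ends cannot move, so σ = EαΔT = 68×10³ × 22×10⁻⁶ × 115 = 172 MPa.
Axial force P = σA = 172 × 2425 = 417200 N = 417.2 kN, compressive.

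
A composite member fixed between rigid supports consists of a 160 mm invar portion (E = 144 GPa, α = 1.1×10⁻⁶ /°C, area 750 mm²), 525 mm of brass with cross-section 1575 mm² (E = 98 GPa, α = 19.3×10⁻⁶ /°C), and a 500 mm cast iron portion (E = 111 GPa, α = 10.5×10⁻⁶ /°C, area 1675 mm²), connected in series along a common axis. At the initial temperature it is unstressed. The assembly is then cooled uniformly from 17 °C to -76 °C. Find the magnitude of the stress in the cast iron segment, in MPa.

If the supports were absent, the total length change would be Σ αᵢΔT Lᵢ = 1.1×10⁻⁶×93×160 + 19.3×10⁻⁶×93×525 + 10.5×10⁻⁶×93×500 = 1.447 mm.
The walls prevent any net length change, so an axial force P (same in every segment) develops. Compatibility: P · Σ Lᵢ/(AᵢEᵢ) = δ_free.
The series flexibility is Σ Lᵢ/(AᵢEᵢ) = 160/(750×144×10³) + 525/(1575×98×10³) + 500/(1675×111×10³) = 7.572×10⁻⁶ mm/N.
So P = 1.447 / 7.572×10⁻⁶ = 191.1 kN, tensile.
σ_{cast iron} = P / A = 191100 / 1675 = 114.1 MPa.

σ ≈ 114 MPa (tensile)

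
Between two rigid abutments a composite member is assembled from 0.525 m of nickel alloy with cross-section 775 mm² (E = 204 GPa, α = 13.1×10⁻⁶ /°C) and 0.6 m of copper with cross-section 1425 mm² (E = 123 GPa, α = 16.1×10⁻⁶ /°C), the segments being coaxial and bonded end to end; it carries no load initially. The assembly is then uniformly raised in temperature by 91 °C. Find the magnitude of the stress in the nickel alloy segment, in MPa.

Free thermal expansion of the whole bar: Σ αᵢΔT Lᵢ = 13.1×10⁻⁶×91×525 + 16.1×10⁻⁶×91×600 = 1.505 mm.
Since the ends are fixed, an axial force P builds up, equal in every segment, with P · Σ Lᵢ/(AᵢEᵢ) = δ_free.
The series flexibility is Σ Lᵢ/(AᵢEᵢ) = 525/(775×204×10³) + 600/(1425×123×10³) = 6.744×10⁻⁶ mm/N.
P = 1.505 / 6.744×10⁻⁶ = 223200 N = 223.2 kN, compressive.
σ_{nickel alloy} = P / A = 223200 / 775 = 287.9 MPa.

σ ≈ 288 MPa (compressive)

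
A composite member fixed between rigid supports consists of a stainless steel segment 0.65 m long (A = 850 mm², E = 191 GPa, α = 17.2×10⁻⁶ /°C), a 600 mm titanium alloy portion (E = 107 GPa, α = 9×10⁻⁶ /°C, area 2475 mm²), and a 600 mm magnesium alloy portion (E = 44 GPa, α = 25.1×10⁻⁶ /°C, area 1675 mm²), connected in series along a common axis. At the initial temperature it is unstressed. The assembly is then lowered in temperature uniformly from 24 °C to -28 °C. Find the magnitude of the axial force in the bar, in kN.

With the walls removed the bar would change length by δ_free = Σ αᵢΔT Lᵢ = 17.2×10⁻⁶×52×650 + 9×10⁻⁶×52×600 + 25.1×10⁻⁶×52×600 = 1.645 mm.
The rigid supports impose zero overall length change; the single axial force P common to all segments must satisfy P Σ Lᵢ/(AᵢEᵢ) = δ_free.
The series flexibility is Σ Lᵢ/(AᵢEᵢ) = 650/(850×191×10³) + 600/(2475×107×10³) + 600/(1675×44×10³) = 1.441×10⁻⁵ mm/N.
P = 1.645 / 1.441×10⁻⁵ = 114200 N = 114.2 kN, tensile.

P ≈ 114 kN (tensile)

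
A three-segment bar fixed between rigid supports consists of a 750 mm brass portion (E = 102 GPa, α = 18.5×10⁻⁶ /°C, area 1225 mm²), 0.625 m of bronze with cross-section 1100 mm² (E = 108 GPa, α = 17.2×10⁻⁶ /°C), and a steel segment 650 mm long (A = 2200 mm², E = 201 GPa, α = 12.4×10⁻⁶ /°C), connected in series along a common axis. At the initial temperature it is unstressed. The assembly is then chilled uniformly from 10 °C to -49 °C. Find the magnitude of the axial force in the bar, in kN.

Free thermal contraction of the whole bar: Σ αᵢΔT Lᵢ = 18.5×10⁻⁶×59×750 + 17.2×10⁻⁶×59×625 + 12.4×10⁻⁶×59×650 = 1.928 mm.
Since the ends are fixed, an axial force P builds up, equal in every segment, with P · Σ Lᵢ/(AᵢEᵢ) = δ_free.
The series flexibility is Σ Lᵢ/(AᵢEᵢ) = 750/(1225×102×10³) + 625/(1100×108×10³) + 650/(2200×201×10³) = 1.273×10⁻⁵ mm/N.
So P = 1.928 / 1.273×10⁻⁵ = 151.4 kN, tensile.

P ≈ 151 kN (tensile)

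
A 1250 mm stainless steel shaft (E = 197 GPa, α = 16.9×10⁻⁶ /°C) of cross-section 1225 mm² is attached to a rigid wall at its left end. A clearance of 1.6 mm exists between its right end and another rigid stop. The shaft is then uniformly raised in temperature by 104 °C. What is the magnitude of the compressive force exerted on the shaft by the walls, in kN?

P ≈ 115 kN

If the wall were absent the shaft would grow by αΔT L = 16.9×10⁻⁶ × 104 × 1250 = 2.197 mm.
The gap closes (δ_free > 1.6 mm) and the wall then resists a further 2.197 − 1.6 = 0.597 mm of expansion.
That suppressed elongation corresponds to σ = E·Δ/L = 197×10³ × 0.597/1250 = 94.09 MPa.
Force on the wall = σA = 94.09 × 1225 mm² = 115.3 kN.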